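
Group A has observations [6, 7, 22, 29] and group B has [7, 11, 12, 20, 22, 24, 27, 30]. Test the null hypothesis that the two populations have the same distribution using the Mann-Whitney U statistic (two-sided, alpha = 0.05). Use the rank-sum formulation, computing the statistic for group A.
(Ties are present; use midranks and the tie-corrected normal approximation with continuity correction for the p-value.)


Step 1: Combine and sort all 12 observations; assign midranks.
sorted (value, group): (6,X), (7,X), (7,Y), (11,Y), (12,Y), (20,Y), (22,X), (22,Y), (24,Y), (27,Y), (29,X), (30,Y)
ranks: 6->1, 7->2.5, 7->2.5, 11->4, 12->5, 20->6, 22->7.5, 22->7.5, 24->9, 27->10, 29->11, 30->12
Step 2: Rank sum for X: R1 = 1 + 2.5 + 7.5 + 11 = 22.
Step 3: U_X = R1 - n1(n1+1)/2 = 22 - 4*5/2 = 22 - 10 = 12.
       U_Y = n1*n2 - U_X = 32 - 12 = 20.
Step 4: Ties are present, so use the tie-corrected normal approximation (with continuity correction) for the p-value.
Step 5: p-value = 0.550818; compare to alpha = 0.05. fail to reject H0.

U_X = 12, p = 0.550818, fail to reject H0 at alpha = 0.05.


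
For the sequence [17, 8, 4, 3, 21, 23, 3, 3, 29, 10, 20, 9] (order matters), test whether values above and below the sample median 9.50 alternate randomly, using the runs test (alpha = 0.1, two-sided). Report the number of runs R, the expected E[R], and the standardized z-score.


Step 1: Compute median = 9.50; label A = above, B = below.
Labels in order: ABBBAABBAAAB  (n_A = 6, n_B = 6)
Step 2: Count runs R = 6.
Step 3: Under H0 (random ordering), E[R] = 2*n_A*n_B/(n_A+n_B) + 1 = 2*6*6/12 + 1 = 7.0000.
        Var[R] = 2*n_A*n_B*(2*n_A*n_B - n_A - n_B) / ((n_A+n_B)^2 * (n_A+n_B-1)) = 4320/1584 = 2.7273.
        SD[R] = 1.6514.
Step 4: Continuity-corrected z = (R + 0.5 - E[R]) / SD[R] = (6 + 0.5 - 7.0000) / 1.6514 = -0.3028.
Step 5: Two-sided p-value via normal approximation = 2*(1 - Phi(|z|)) = 0.762069.
Step 6: alpha = 0.1. fail to reject H0.

R = 6, z = -0.3028, p = 0.762069, fail to reject H0.


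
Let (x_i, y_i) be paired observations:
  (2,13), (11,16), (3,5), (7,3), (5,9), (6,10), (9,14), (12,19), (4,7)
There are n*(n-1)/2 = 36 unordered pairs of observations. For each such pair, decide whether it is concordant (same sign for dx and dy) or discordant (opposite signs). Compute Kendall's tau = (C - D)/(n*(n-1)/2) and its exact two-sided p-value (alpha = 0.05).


Step 1: Enumerate the 36 unordered pairs (i,j) with i<j and classify each by sign(x_j-x_i) * sign(y_j-y_i).
  (1,2):dx=+9,dy=+3->C; (1,3):dx=+1,dy=-8->D; (1,4):dx=+5,dy=-10->D; (1,5):dx=+3,dy=-4->D
  (1,6):dx=+4,dy=-3->D; (1,7):dx=+7,dy=+1->C; (1,8):dx=+10,dy=+6->C; (1,9):dx=+2,dy=-6->D
  (2,3):dx=-8,dy=-11->C; (2,4):dx=-4,dy=-13->C; (2,5):dx=-6,dy=-7->C; (2,6):dx=-5,dy=-6->C
  (2,7):dx=-2,dy=-2->C; (2,8):dx=+1,dy=+3->C; (2,9):dx=-7,dy=-9->C; (3,4):dx=+4,dy=-2->D
  (3,5):dx=+2,dy=+4->C; (3,6):dx=+3,dy=+5->C; (3,7):dx=+6,dy=+9->C; (3,8):dx=+9,dy=+14->C
  (3,9):dx=+1,dy=+2->C; (4,5):dx=-2,dy=+6->D; (4,6):dx=-1,dy=+7->D; (4,7):dx=+2,dy=+11->C
  (4,8):dx=+5,dy=+16->C; (4,9):dx=-3,dy=+4->D; (5,6):dx=+1,dy=+1->C; (5,7):dx=+4,dy=+5->C
  (5,8):dx=+7,dy=+10->C; (5,9):dx=-1,dy=-2->C; (6,7):dx=+3,dy=+4->C; (6,8):dx=+6,dy=+9->C
  (6,9):dx=-2,dy=-3->C; (7,8):dx=+3,dy=+5->C; (7,9):dx=-5,dy=-7->C; (8,9):dx=-8,dy=-12->C
Step 2: C = 27, D = 9, total pairs = 36.
Step 3: tau = (C - D)/(n(n-1)/2) = (27 - 9)/36 = 0.500000.
Step 4: Exact two-sided p-value (enumerate n! = 362880 permutations of y under H0): p = 0.075176.
Step 5: alpha = 0.05. fail to reject H0.

tau_b = 0.5000 (C=27, D=9), p = 0.075176, fail to reject H0.


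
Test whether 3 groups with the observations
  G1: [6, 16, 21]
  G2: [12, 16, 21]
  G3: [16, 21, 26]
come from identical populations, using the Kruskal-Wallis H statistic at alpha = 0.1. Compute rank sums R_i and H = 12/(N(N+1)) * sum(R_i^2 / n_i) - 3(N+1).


Step 1: Combine all N = 9 observations and assign midranks.
sorted (value, group, rank): (6,G1,1), (12,G2,2), (16,G1,4), (16,G2,4), (16,G3,4), (21,G1,7), (21,G2,7), (21,G3,7), (26,G3,9)
Step 2: Sum ranks within each group.
R_1 = 12 (n_1 = 3)
R_2 = 13 (n_2 = 3)
R_3 = 20 (n_3 = 3)
Step 3: H = 12/(N(N+1)) * sum(R_i^2/n_i) - 3(N+1)
     = 12/(9*10) * (12^2/3 + 13^2/3 + 20^2/3) - 3*10
     = 0.133333 * 237.667 - 30
     = 1.688889.
Step 4: Ties present; correction factor C = 1 - 48/(9^3 - 9) = 0.933333. Corrected H = 1.688889 / 0.933333 = 1.809524.
Step 5: Under H0, H ~ chi^2(2); p-value = 0.404638.
Step 6: alpha = 0.1. fail to reject H0.

H = 1.8095, df = 2, p = 0.404638, fail to reject H0.


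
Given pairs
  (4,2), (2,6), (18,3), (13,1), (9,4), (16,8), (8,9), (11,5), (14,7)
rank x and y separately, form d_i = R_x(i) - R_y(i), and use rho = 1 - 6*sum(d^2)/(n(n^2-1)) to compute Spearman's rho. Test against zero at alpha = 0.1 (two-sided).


Step 1: Rank x and y separately (midranks; no ties here).
rank(x): 4->2, 2->1, 18->9, 13->6, 9->4, 16->8, 8->3, 11->5, 14->7
rank(y): 2->2, 6->6, 3->3, 1->1, 4->4, 8->8, 9->9, 5->5, 7->7
Step 2: d_i = R_x(i) - R_y(i); compute d_i^2.
  (2-2)^2=0, (1-6)^2=25, (9-3)^2=36, (6-1)^2=25, (4-4)^2=0, (8-8)^2=0, (3-9)^2=36, (5-5)^2=0, (7-7)^2=0
sum(d^2) = 122.
Step 3: rho = 1 - 6*122 / (9*(9^2 - 1)) = 1 - 732/720 = -0.016667.
Step 4: Under H0, t = rho * sqrt((n-2)/(1-rho^2)) = -0.0441 ~ t(7).
Step 5: Two-sided p-value from the t-distribution with 7 df = 0.966055.
Step 6: alpha = 0.1. fail to reject H0.

rho = -0.0167, p = 0.966055, fail to reject H0 at alpha = 0.1.


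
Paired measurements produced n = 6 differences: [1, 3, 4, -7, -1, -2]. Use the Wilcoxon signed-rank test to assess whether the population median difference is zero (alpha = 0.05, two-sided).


Step 1: Drop any zero differences (none here) and take |d_i|.
|d| = [1, 3, 4, 7, 1, 2]
Step 2: Midrank |d_i| (ties get averaged ranks).
ranks: |1|->1.5, |3|->4, |4|->5, |7|->6, |1|->1.5, |2|->3
Step 3: Attach original signs; sum ranks with positive sign and with negative sign.
W+ = 1.5 + 4 + 5 = 10.5
W- = 6 + 1.5 + 3 = 10.5
(Check: W+ + W- = 21 should equal n(n+1)/2 = 21.)
Step 4: Test statistic W = min(W+, W-) = 10.5.
Step 5: Ties in |d|, so use the tie-corrected normal approximation.
        E[W] = n(n+1)/4 = 6*7/4 = 10.5.
        Tie groups: |d|=1 (t=2); sum(t^3 - t) = 6.
        Var[W] = n(n+1)(2n+1)/24 - sum(t^3-t)/48 = 546/24 - 6/48 = 22.625.
        z = (W - E[W]) / sqrt(Var[W]) = (10.5 - 10.5) / 4.7566 = 0.0000.
        Two-sided p = 2*Phi(z) = 1.000000.
Step 6: alpha = 0.05. fail to reject H0.

W+ = 10.5, W- = 10.5, W = min = 10.5, p = 1.000000, fail to reject H0.


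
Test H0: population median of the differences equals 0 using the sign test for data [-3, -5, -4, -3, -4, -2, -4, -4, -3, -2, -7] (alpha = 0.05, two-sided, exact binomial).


Step 1: Discard zero differences. Original n = 11; n_eff = number of nonzero differences = 11.
Nonzero differences (with sign): -3, -5, -4, -3, -4, -2, -4, -4, -3, -2, -7
Step 2: Count signs: positive = 0, negative = 11.
Step 3: Under H0: P(positive) = 0.5, so the number of positives S ~ Bin(11, 0.5).
Step 4: Two-sided exact p-value = sum of Bin(11,0.5) probabilities at or below the observed probability = 0.000977.
Step 5: alpha = 0.05. reject H0.

n_eff = 11, pos = 0, neg = 11, p = 0.000977, reject H0.


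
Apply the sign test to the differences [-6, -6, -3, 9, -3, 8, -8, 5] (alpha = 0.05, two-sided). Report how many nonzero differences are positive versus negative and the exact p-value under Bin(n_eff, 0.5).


Step 1: Discard zero differences. Original n = 8; n_eff = number of nonzero differences = 8.
Nonzero differences (with sign): -6, -6, -3, +9, -3, +8, -8, +5
Step 2: Count signs: positive = 3, negative = 5.
Step 3: Under H0: P(positive) = 0.5, so the number of positives S ~ Bin(8, 0.5).
Step 4: Two-sided exact p-value = sum of Bin(8,0.5) probabilities at or below the observed probability = 0.726562.
Step 5: alpha = 0.05. fail to reject H0.

n_eff = 8, pos = 3, neg = 5, p = 0.726562, fail to reject H0.


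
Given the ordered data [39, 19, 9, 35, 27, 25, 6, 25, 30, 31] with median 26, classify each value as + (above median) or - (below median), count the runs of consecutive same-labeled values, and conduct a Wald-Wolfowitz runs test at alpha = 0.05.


Step 1: Compute median = 26; label A = above, B = below.
Labels in order: ABBAABBBAA  (n_A = 5, n_B = 5)
Step 2: Count runs R = 5.
Step 3: Under H0 (random ordering), E[R] = 2*n_A*n_B/(n_A+n_B) + 1 = 2*5*5/10 + 1 = 6.0000.
        Var[R] = 2*n_A*n_B*(2*n_A*n_B - n_A - n_B) / ((n_A+n_B)^2 * (n_A+n_B-1)) = 2000/900 = 2.2222.
        SD[R] = 1.4907.
Step 4: Continuity-corrected z = (R + 0.5 - E[R]) / SD[R] = (5 + 0.5 - 6.0000) / 1.4907 = -0.3354.
Step 5: Two-sided p-value via normal approximation = 2*(1 - Phi(|z|)) = 0.737316.
Step 6: alpha = 0.05. fail to reject H0.

R = 5, z = -0.3354, p = 0.737316, fail to reject H0.


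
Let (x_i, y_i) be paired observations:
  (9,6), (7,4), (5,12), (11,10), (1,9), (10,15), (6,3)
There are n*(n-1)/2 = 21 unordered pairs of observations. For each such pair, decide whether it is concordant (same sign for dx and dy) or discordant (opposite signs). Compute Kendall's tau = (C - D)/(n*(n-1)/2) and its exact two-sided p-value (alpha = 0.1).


Step 1: Enumerate the 21 unordered pairs (i,j) with i<j and classify each by sign(x_j-x_i) * sign(y_j-y_i).
  (1,2):dx=-2,dy=-2->C; (1,3):dx=-4,dy=+6->D; (1,4):dx=+2,dy=+4->C; (1,5):dx=-8,dy=+3->D
  (1,6):dx=+1,dy=+9->C; (1,7):dx=-3,dy=-3->C; (2,3):dx=-2,dy=+8->D; (2,4):dx=+4,dy=+6->C
  (2,5):dx=-6,dy=+5->D; (2,6):dx=+3,dy=+11->C; (2,7):dx=-1,dy=-1->C; (3,4):dx=+6,dy=-2->D
  (3,5):dx=-4,dy=-3->C; (3,6):dx=+5,dy=+3->C; (3,7):dx=+1,dy=-9->D; (4,5):dx=-10,dy=-1->C
  (4,6):dx=-1,dy=+5->D; (4,7):dx=-5,dy=-7->C; (5,6):dx=+9,dy=+6->C; (5,7):dx=+5,dy=-6->D
  (6,7):dx=-4,dy=-12->C
Step 2: C = 13, D = 8, total pairs = 21.
Step 3: tau = (C - D)/(n(n-1)/2) = (13 - 8)/21 = 0.238095.
Step 4: Exact two-sided p-value (enumerate n! = 5040 permutations of y under H0): p = 0.561905.
Step 5: alpha = 0.1. fail to reject H0.

tau_b = 0.2381 (C=13, D=8), p = 0.561905, fail to reject H0.


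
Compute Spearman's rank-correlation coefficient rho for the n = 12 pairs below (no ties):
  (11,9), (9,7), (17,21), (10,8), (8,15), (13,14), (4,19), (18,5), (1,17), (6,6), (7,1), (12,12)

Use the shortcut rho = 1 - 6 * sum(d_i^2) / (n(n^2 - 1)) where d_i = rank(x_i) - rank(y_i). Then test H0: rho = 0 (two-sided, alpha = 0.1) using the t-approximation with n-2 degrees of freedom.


Step 1: Rank x and y separately (midranks; no ties here).
rank(x): 11->8, 9->6, 17->11, 10->7, 8->5, 13->10, 4->2, 18->12, 1->1, 6->3, 7->4, 12->9
rank(y): 9->6, 7->4, 21->12, 8->5, 15->9, 14->8, 19->11, 5->2, 17->10, 6->3, 1->1, 12->7
Step 2: d_i = R_x(i) - R_y(i); compute d_i^2.
  (8-6)^2=4, (6-4)^2=4, (11-12)^2=1, (7-5)^2=4, (5-9)^2=16, (10-8)^2=4, (2-11)^2=81, (12-2)^2=100, (1-10)^2=81, (3-3)^2=0, (4-1)^2=9, (9-7)^2=4
sum(d^2) = 308.
Step 3: rho = 1 - 6*308 / (12*(12^2 - 1)) = 1 - 1848/1716 = -0.076923.
Step 4: Under H0, t = rho * sqrt((n-2)/(1-rho^2)) = -0.2440 ~ t(10).
Step 5: Two-sided p-value from the t-distribution with 10 df = 0.812183.
Step 6: alpha = 0.1. fail to reject H0.

rho = -0.0769, p = 0.812183, fail to reject H0 at alpha = 0.1.


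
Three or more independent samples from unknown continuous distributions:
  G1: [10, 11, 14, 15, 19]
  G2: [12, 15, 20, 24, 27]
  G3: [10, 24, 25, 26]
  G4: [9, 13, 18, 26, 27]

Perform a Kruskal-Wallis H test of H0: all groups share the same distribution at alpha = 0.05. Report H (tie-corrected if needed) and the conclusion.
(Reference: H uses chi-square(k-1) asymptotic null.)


Step 1: Combine all N = 19 observations and assign midranks.
sorted (value, group, rank): (9,G4,1), (10,G1,2.5), (10,G3,2.5), (11,G1,4), (12,G2,5), (13,G4,6), (14,G1,7), (15,G1,8.5), (15,G2,8.5), (18,G4,10), (19,G1,11), (20,G2,12), (24,G2,13.5), (24,G3,13.5), (25,G3,15), (26,G3,16.5), (26,G4,16.5), (27,G2,18.5), (27,G4,18.5)
Step 2: Sum ranks within each group.
R_1 = 33 (n_1 = 5)
R_2 = 57.5 (n_2 = 5)
R_3 = 47.5 (n_3 = 4)
R_4 = 52 (n_4 = 5)
Step 3: H = 12/(N(N+1)) * sum(R_i^2/n_i) - 3(N+1)
     = 12/(19*20) * (33^2/5 + 57.5^2/5 + 47.5^2/4 + 52^2/5) - 3*20
     = 0.031579 * 1983.91 - 60
     = 2.649868.
Step 4: Ties present; correction factor C = 1 - 30/(19^3 - 19) = 0.995614. Corrected H = 2.649868 / 0.995614 = 2.661542.
Step 5: Under H0, H ~ chi^2(3); p-value = 0.446802.
Step 6: alpha = 0.05. fail to reject H0.

H = 2.6615, df = 3, p = 0.446802, fail to reject H0.


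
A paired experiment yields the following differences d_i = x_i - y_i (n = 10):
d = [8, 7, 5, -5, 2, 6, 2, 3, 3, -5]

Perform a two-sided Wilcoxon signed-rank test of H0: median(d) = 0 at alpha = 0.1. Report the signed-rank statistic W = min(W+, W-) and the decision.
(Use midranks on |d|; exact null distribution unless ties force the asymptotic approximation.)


Step 1: Drop any zero differences (none here) and take |d_i|.
|d| = [8, 7, 5, 5, 2, 6, 2, 3, 3, 5]
Step 2: Midrank |d_i| (ties get averaged ranks).
ranks: |8|->10, |7|->9, |5|->6, |5|->6, |2|->1.5, |6|->8, |2|->1.5, |3|->3.5, |3|->3.5, |5|->6
Step 3: Attach original signs; sum ranks with positive sign and with negative sign.
W+ = 10 + 9 + 6 + 1.5 + 8 + 1.5 + 3.5 + 3.5 = 43
W- = 6 + 6 = 12
(Check: W+ + W- = 55 should equal n(n+1)/2 = 55.)
Step 4: Test statistic W = min(W+, W-) = 12.
Step 5: Ties in |d|, so use the tie-corrected normal approximation.
        E[W] = n(n+1)/4 = 10*11/4 = 27.5.
        Tie groups: |d|=2 (t=2), |d|=3 (t=2), |d|=5 (t=3); sum(t^3 - t) = 36.
        Var[W] = n(n+1)(2n+1)/24 - sum(t^3-t)/48 = 2310/24 - 36/48 = 95.5.
        z = (W - E[W]) / sqrt(Var[W]) = (12 - 27.5) / 9.7724 = -1.5861.
        Two-sided p = 2*Phi(z) = 0.112717.
Step 6: alpha = 0.1. fail to reject H0.

W+ = 43, W- = 12, W = min = 12, p = 0.112717, fail to reject H0.


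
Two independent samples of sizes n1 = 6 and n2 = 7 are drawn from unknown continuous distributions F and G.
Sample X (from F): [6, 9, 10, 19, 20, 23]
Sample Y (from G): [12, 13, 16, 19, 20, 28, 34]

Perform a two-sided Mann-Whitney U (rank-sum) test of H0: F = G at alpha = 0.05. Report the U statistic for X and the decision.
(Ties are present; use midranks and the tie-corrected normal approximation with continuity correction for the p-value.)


Step 1: Combine and sort all 13 observations; assign midranks.
sorted (value, group): (6,X), (9,X), (10,X), (12,Y), (13,Y), (16,Y), (19,X), (19,Y), (20,X), (20,Y), (23,X), (28,Y), (34,Y)
ranks: 6->1, 9->2, 10->3, 12->4, 13->5, 16->6, 19->7.5, 19->7.5, 20->9.5, 20->9.5, 23->11, 28->12, 34->13
Step 2: Rank sum for X: R1 = 1 + 2 + 3 + 7.5 + 9.5 + 11 = 34.
Step 3: U_X = R1 - n1(n1+1)/2 = 34 - 6*7/2 = 34 - 21 = 13.
       U_Y = n1*n2 - U_X = 42 - 13 = 29.
Step 4: Ties are present, so use the tie-corrected normal approximation (with continuity correction) for the p-value.
Step 5: p-value = 0.282651; compare to alpha = 0.05. fail to reject H0.

U_X = 13, p = 0.282651, fail to reject H0 at alpha = 0.05.


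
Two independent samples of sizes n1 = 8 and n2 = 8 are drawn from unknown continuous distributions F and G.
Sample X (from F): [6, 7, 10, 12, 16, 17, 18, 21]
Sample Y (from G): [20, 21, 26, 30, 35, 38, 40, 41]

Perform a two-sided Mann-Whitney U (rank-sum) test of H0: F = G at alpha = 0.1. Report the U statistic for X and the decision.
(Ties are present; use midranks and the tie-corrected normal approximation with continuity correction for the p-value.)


Step 1: Combine and sort all 16 observations; assign midranks.
sorted (value, group): (6,X), (7,X), (10,X), (12,X), (16,X), (17,X), (18,X), (20,Y), (21,X), (21,Y), (26,Y), (30,Y), (35,Y), (38,Y), (40,Y), (41,Y)
ranks: 6->1, 7->2, 10->3, 12->4, 16->5, 17->6, 18->7, 20->8, 21->9.5, 21->9.5, 26->11, 30->12, 35->13, 38->14, 40->15, 41->16
Step 2: Rank sum for X: R1 = 1 + 2 + 3 + 4 + 5 + 6 + 7 + 9.5 = 37.5.
Step 3: U_X = R1 - n1(n1+1)/2 = 37.5 - 8*9/2 = 37.5 - 36 = 1.5.
       U_Y = n1*n2 - U_X = 64 - 1.5 = 62.5.
Step 4: Ties are present, so use the tie-corrected normal approximation (with continuity correction) for the p-value.
Step 5: p-value = 0.001616; compare to alpha = 0.1. reject H0.

U_X = 1.5, p = 0.001616, reject H0 at alpha = 0.1.


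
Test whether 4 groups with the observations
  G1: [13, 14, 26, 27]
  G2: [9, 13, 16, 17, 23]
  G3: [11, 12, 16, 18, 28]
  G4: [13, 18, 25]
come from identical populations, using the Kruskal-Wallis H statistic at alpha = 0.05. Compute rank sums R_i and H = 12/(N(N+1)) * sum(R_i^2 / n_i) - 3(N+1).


Step 1: Combine all N = 17 observations and assign midranks.
sorted (value, group, rank): (9,G2,1), (11,G3,2), (12,G3,3), (13,G1,5), (13,G2,5), (13,G4,5), (14,G1,7), (16,G2,8.5), (16,G3,8.5), (17,G2,10), (18,G3,11.5), (18,G4,11.5), (23,G2,13), (25,G4,14), (26,G1,15), (27,G1,16), (28,G3,17)
Step 2: Sum ranks within each group.
R_1 = 43 (n_1 = 4)
R_2 = 37.5 (n_2 = 5)
R_3 = 42 (n_3 = 5)
R_4 = 30.5 (n_4 = 3)
Step 3: H = 12/(N(N+1)) * sum(R_i^2/n_i) - 3(N+1)
     = 12/(17*18) * (43^2/4 + 37.5^2/5 + 42^2/5 + 30.5^2/3) - 3*18
     = 0.039216 * 1406.38 - 54
     = 1.152288.
Step 4: Ties present; correction factor C = 1 - 36/(17^3 - 17) = 0.992647. Corrected H = 1.152288 / 0.992647 = 1.160823.
Step 5: Under H0, H ~ chi^2(3); p-value = 0.762415.
Step 6: alpha = 0.05. fail to reject H0.

H = 1.1608, df = 3, p = 0.762415, fail to reject H0.


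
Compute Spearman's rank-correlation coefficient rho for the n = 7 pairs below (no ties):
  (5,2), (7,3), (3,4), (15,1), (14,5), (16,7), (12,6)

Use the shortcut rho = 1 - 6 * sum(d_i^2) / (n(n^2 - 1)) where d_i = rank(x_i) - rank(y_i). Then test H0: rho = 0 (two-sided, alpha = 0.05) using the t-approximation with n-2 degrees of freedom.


Step 1: Rank x and y separately (midranks; no ties here).
rank(x): 5->2, 7->3, 3->1, 15->6, 14->5, 16->7, 12->4
rank(y): 2->2, 3->3, 4->4, 1->1, 5->5, 7->7, 6->6
Step 2: d_i = R_x(i) - R_y(i); compute d_i^2.
  (2-2)^2=0, (3-3)^2=0, (1-4)^2=9, (6-1)^2=25, (5-5)^2=0, (7-7)^2=0, (4-6)^2=4
sum(d^2) = 38.
Step 3: rho = 1 - 6*38 / (7*(7^2 - 1)) = 1 - 228/336 = 0.321429.
Step 4: Under H0, t = rho * sqrt((n-2)/(1-rho^2)) = 0.7590 ~ t(5).
Step 5: Two-sided p-value from the t-distribution with 5 df = 0.482072.
Step 6: alpha = 0.05. fail to reject H0.

rho = 0.3214, p = 0.482072, fail to reject H0 at alpha = 0.05.


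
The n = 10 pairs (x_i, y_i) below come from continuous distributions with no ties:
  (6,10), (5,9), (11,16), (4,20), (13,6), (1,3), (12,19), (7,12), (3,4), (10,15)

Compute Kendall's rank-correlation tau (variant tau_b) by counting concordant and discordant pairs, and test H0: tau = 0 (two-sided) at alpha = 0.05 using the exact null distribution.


Step 1: Enumerate the 45 unordered pairs (i,j) with i<j and classify each by sign(x_j-x_i) * sign(y_j-y_i).
  (1,2):dx=-1,dy=-1->C; (1,3):dx=+5,dy=+6->C; (1,4):dx=-2,dy=+10->D; (1,5):dx=+7,dy=-4->D
  (1,6):dx=-5,dy=-7->C; (1,7):dx=+6,dy=+9->C; (1,8):dx=+1,dy=+2->C; (1,9):dx=-3,dy=-6->C
  (1,10):dx=+4,dy=+5->C; (2,3):dx=+6,dy=+7->C; (2,4):dx=-1,dy=+11->D; (2,5):dx=+8,dy=-3->D
  (2,6):dx=-4,dy=-6->C; (2,7):dx=+7,dy=+10->C; (2,8):dx=+2,dy=+3->C; (2,9):dx=-2,dy=-5->C
  (2,10):dx=+5,dy=+6->C; (3,4):dx=-7,dy=+4->D; (3,5):dx=+2,dy=-10->D; (3,6):dx=-10,dy=-13->C
  (3,7):dx=+1,dy=+3->C; (3,8):dx=-4,dy=-4->C; (3,9):dx=-8,dy=-12->C; (3,10):dx=-1,dy=-1->C
  (4,5):dx=+9,dy=-14->D; (4,6):dx=-3,dy=-17->C; (4,7):dx=+8,dy=-1->D; (4,8):dx=+3,dy=-8->D
  (4,9):dx=-1,dy=-16->C; (4,10):dx=+6,dy=-5->D; (5,6):dx=-12,dy=-3->C; (5,7):dx=-1,dy=+13->D
  (5,8):dx=-6,dy=+6->D; (5,9):dx=-10,dy=-2->C; (5,10):dx=-3,dy=+9->D; (6,7):dx=+11,dy=+16->C
  (6,8):dx=+6,dy=+9->C; (6,9):dx=+2,dy=+1->C; (6,10):dx=+9,dy=+12->C; (7,8):dx=-5,dy=-7->C
  (7,9):dx=-9,dy=-15->C; (7,10):dx=-2,dy=-4->C; (8,9):dx=-4,dy=-8->C; (8,10):dx=+3,dy=+3->C
  (9,10):dx=+7,dy=+11->C
Step 2: C = 32, D = 13, total pairs = 45.
Step 3: tau = (C - D)/(n(n-1)/2) = (32 - 13)/45 = 0.422222.
Step 4: Exact two-sided p-value (enumerate n! = 3628800 permutations of y under H0): p = 0.108313.
Step 5: alpha = 0.05. fail to reject H0.

tau_b = 0.4222 (C=32, D=13), p = 0.108313, fail to reject H0.


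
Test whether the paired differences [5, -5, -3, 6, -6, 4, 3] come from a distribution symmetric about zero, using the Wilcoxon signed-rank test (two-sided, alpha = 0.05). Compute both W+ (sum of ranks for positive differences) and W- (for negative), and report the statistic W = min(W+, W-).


Step 1: Drop any zero differences (none here) and take |d_i|.
|d| = [5, 5, 3, 6, 6, 4, 3]
Step 2: Midrank |d_i| (ties get averaged ranks).
ranks: |5|->4.5, |5|->4.5, |3|->1.5, |6|->6.5, |6|->6.5, |4|->3, |3|->1.5
Step 3: Attach original signs; sum ranks with positive sign and with negative sign.
W+ = 4.5 + 6.5 + 3 + 1.5 = 15.5
W- = 4.5 + 1.5 + 6.5 = 12.5
(Check: W+ + W- = 28 should equal n(n+1)/2 = 28.)
Step 4: Test statistic W = min(W+, W-) = 12.5.
Step 5: Ties in |d|, so use the tie-corrected normal approximation.
        E[W] = n(n+1)/4 = 7*8/4 = 14.
        Tie groups: |d|=3 (t=2), |d|=5 (t=2), |d|=6 (t=2); sum(t^3 - t) = 18.
        Var[W] = n(n+1)(2n+1)/24 - sum(t^3-t)/48 = 840/24 - 18/48 = 34.625.
        z = (W - E[W]) / sqrt(Var[W]) = (12.5 - 14) / 5.8843 = -0.2549.
        Two-sided p = 2*Phi(z) = 0.798788.
Step 6: alpha = 0.05. fail to reject H0.

W+ = 15.5, W- = 12.5, W = min = 12.5, p = 0.798788, fail to reject H0.


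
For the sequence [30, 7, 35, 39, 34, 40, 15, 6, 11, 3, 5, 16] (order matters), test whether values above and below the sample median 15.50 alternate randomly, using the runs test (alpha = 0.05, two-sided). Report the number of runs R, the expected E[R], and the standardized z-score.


Step 1: Compute median = 15.50; label A = above, B = below.
Labels in order: ABAAAABBBBBA  (n_A = 6, n_B = 6)
Step 2: Count runs R = 5.
Step 3: Under H0 (random ordering), E[R] = 2*n_A*n_B/(n_A+n_B) + 1 = 2*6*6/12 + 1 = 7.0000.
        Var[R] = 2*n_A*n_B*(2*n_A*n_B - n_A - n_B) / ((n_A+n_B)^2 * (n_A+n_B-1)) = 4320/1584 = 2.7273.
        SD[R] = 1.6514.
Step 4: Continuity-corrected z = (R + 0.5 - E[R]) / SD[R] = (5 + 0.5 - 7.0000) / 1.6514 = -0.9083.
Step 5: Two-sided p-value via normal approximation = 2*(1 - Phi(|z|)) = 0.363722.
Step 6: alpha = 0.05. fail to reject H0.

R = 5, z = -0.9083, p = 0.363722, fail to reject H0.


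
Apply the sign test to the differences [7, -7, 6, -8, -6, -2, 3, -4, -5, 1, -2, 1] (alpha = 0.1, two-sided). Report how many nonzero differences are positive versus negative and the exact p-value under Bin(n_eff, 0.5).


Step 1: Discard zero differences. Original n = 12; n_eff = number of nonzero differences = 12.
Nonzero differences (with sign): +7, -7, +6, -8, -6, -2, +3, -4, -5, +1, -2, +1
Step 2: Count signs: positive = 5, negative = 7.
Step 3: Under H0: P(positive) = 0.5, so the number of positives S ~ Bin(12, 0.5).
Step 4: Two-sided exact p-value = sum of Bin(12,0.5) probabilities at or below the observed probability = 0.774414.
Step 5: alpha = 0.1. fail to reject H0.

n_eff = 12, pos = 5, neg = 7, p = 0.774414, fail to reject H0.


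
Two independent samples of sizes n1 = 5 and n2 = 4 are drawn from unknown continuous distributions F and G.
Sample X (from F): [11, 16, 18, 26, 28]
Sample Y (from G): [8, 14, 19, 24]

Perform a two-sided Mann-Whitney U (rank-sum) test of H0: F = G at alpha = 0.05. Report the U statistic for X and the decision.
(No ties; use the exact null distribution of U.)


Step 1: Combine and sort all 9 observations; assign midranks.
sorted (value, group): (8,Y), (11,X), (14,Y), (16,X), (18,X), (19,Y), (24,Y), (26,X), (28,X)
ranks: 8->1, 11->2, 14->3, 16->4, 18->5, 19->6, 24->7, 26->8, 28->9
Step 2: Rank sum for X: R1 = 2 + 4 + 5 + 8 + 9 = 28.
Step 3: U_X = R1 - n1(n1+1)/2 = 28 - 5*6/2 = 28 - 15 = 13.
       U_Y = n1*n2 - U_X = 20 - 13 = 7.
Step 4: No ties, so the exact null distribution of U (based on enumerating the C(9,5) = 126 equally likely rank assignments) gives the two-sided p-value.
Step 5: p-value = 0.555556; compare to alpha = 0.05. fail to reject H0.

U_X = 13, p = 0.555556, fail to reject H0 at alpha = 0.05.


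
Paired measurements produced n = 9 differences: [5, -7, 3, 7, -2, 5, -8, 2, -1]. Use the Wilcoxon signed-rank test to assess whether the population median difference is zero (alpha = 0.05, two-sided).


Step 1: Drop any zero differences (none here) and take |d_i|.
|d| = [5, 7, 3, 7, 2, 5, 8, 2, 1]
Step 2: Midrank |d_i| (ties get averaged ranks).
ranks: |5|->5.5, |7|->7.5, |3|->4, |7|->7.5, |2|->2.5, |5|->5.5, |8|->9, |2|->2.5, |1|->1
Step 3: Attach original signs; sum ranks with positive sign and with negative sign.
W+ = 5.5 + 4 + 7.5 + 5.5 + 2.5 = 25
W- = 7.5 + 2.5 + 9 + 1 = 20
(Check: W+ + W- = 45 should equal n(n+1)/2 = 45.)
Step 4: Test statistic W = min(W+, W-) = 20.
Step 5: Ties in |d|, so use the tie-corrected normal approximation.
        E[W] = n(n+1)/4 = 9*10/4 = 22.5.
        Tie groups: |d|=2 (t=2), |d|=5 (t=2), |d|=7 (t=2); sum(t^3 - t) = 18.
        Var[W] = n(n+1)(2n+1)/24 - sum(t^3-t)/48 = 1710/24 - 18/48 = 70.875.
        z = (W - E[W]) / sqrt(Var[W]) = (20 - 22.5) / 8.4187 = -0.2970.
        Two-sided p = 2*Phi(z) = 0.766499.
Step 6: alpha = 0.05. fail to reject H0.

W+ = 25, W- = 20, W = min = 20, p = 0.766499, fail to reject H0.


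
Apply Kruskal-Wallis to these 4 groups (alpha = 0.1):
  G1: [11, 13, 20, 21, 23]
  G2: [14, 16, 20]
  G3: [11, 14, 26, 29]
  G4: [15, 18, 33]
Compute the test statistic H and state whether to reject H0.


Step 1: Combine all N = 15 observations and assign midranks.
sorted (value, group, rank): (11,G1,1.5), (11,G3,1.5), (13,G1,3), (14,G2,4.5), (14,G3,4.5), (15,G4,6), (16,G2,7), (18,G4,8), (20,G1,9.5), (20,G2,9.5), (21,G1,11), (23,G1,12), (26,G3,13), (29,G3,14), (33,G4,15)
Step 2: Sum ranks within each group.
R_1 = 37 (n_1 = 5)
R_2 = 21 (n_2 = 3)
R_3 = 33 (n_3 = 4)
R_4 = 29 (n_4 = 3)
Step 3: H = 12/(N(N+1)) * sum(R_i^2/n_i) - 3(N+1)
     = 12/(15*16) * (37^2/5 + 21^2/3 + 33^2/4 + 29^2/3) - 3*16
     = 0.050000 * 973.383 - 48
     = 0.669167.
Step 4: Ties present; correction factor C = 1 - 18/(15^3 - 15) = 0.994643. Corrected H = 0.669167 / 0.994643 = 0.672771.
Step 5: Under H0, H ~ chi^2(3); p-value = 0.879589.
Step 6: alpha = 0.1. fail to reject H0.

H = 0.6728, df = 3, p = 0.879589, fail to reject H0.


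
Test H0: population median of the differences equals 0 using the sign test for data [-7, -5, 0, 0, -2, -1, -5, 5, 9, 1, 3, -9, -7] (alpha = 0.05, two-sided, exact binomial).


Step 1: Discard zero differences. Original n = 13; n_eff = number of nonzero differences = 11.
Nonzero differences (with sign): -7, -5, -2, -1, -5, +5, +9, +1, +3, -9, -7
Step 2: Count signs: positive = 4, negative = 7.
Step 3: Under H0: P(positive) = 0.5, so the number of positives S ~ Bin(11, 0.5).
Step 4: Two-sided exact p-value = sum of Bin(11,0.5) probabilities at or below the observed probability = 0.548828.
Step 5: alpha = 0.05. fail to reject H0.

n_eff = 11, pos = 4, neg = 7, p = 0.548828, fail to reject H0.


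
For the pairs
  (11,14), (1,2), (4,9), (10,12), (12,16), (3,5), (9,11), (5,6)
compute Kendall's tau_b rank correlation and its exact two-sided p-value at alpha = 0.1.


Step 1: Enumerate the 28 unordered pairs (i,j) with i<j and classify each by sign(x_j-x_i) * sign(y_j-y_i).
  (1,2):dx=-10,dy=-12->C; (1,3):dx=-7,dy=-5->C; (1,4):dx=-1,dy=-2->C; (1,5):dx=+1,dy=+2->C
  (1,6):dx=-8,dy=-9->C; (1,7):dx=-2,dy=-3->C; (1,8):dx=-6,dy=-8->C; (2,3):dx=+3,dy=+7->C
  (2,4):dx=+9,dy=+10->C; (2,5):dx=+11,dy=+14->C; (2,6):dx=+2,dy=+3->C; (2,7):dx=+8,dy=+9->C
  (2,8):dx=+4,dy=+4->C; (3,4):dx=+6,dy=+3->C; (3,5):dx=+8,dy=+7->C; (3,6):dx=-1,dy=-4->C
  (3,7):dx=+5,dy=+2->C; (3,8):dx=+1,dy=-3->D; (4,5):dx=+2,dy=+4->C; (4,6):dx=-7,dy=-7->C
  (4,7):dx=-1,dy=-1->C; (4,8):dx=-5,dy=-6->C; (5,6):dx=-9,dy=-11->C; (5,7):dx=-3,dy=-5->C
  (5,8):dx=-7,dy=-10->C; (6,7):dx=+6,dy=+6->C; (6,8):dx=+2,dy=+1->C; (7,8):dx=-4,dy=-5->C
Step 2: C = 27, D = 1, total pairs = 28.
Step 3: tau = (C - D)/(n(n-1)/2) = (27 - 1)/28 = 0.928571.
Step 4: Exact two-sided p-value (enumerate n! = 40320 permutations of y under H0): p = 0.000397.
Step 5: alpha = 0.1. reject H0.

tau_b = 0.9286 (C=27, D=1), p = 0.000397, reject H0.


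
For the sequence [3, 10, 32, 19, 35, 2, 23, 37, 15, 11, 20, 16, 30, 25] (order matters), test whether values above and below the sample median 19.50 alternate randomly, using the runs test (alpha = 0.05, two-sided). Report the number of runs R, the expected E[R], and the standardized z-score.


Step 1: Compute median = 19.50; label A = above, B = below.
Labels in order: BBABABAABBABAA  (n_A = 7, n_B = 7)
Step 2: Count runs R = 10.
Step 3: Under H0 (random ordering), E[R] = 2*n_A*n_B/(n_A+n_B) + 1 = 2*7*7/14 + 1 = 8.0000.
        Var[R] = 2*n_A*n_B*(2*n_A*n_B - n_A - n_B) / ((n_A+n_B)^2 * (n_A+n_B-1)) = 8232/2548 = 3.2308.
        SD[R] = 1.7974.
Step 4: Continuity-corrected z = (R - 0.5 - E[R]) / SD[R] = (10 - 0.5 - 8.0000) / 1.7974 = 0.8345.
Step 5: Two-sided p-value via normal approximation = 2*(1 - Phi(|z|)) = 0.403986.
Step 6: alpha = 0.05. fail to reject H0.

R = 10, z = 0.8345, p = 0.403986, fail to reject H0.


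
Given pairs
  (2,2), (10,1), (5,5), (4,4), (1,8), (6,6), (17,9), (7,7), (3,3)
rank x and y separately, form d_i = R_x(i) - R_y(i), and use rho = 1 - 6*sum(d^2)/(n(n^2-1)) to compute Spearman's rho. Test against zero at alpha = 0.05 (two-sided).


Step 1: Rank x and y separately (midranks; no ties here).
rank(x): 2->2, 10->8, 5->5, 4->4, 1->1, 6->6, 17->9, 7->7, 3->3
rank(y): 2->2, 1->1, 5->5, 4->4, 8->8, 6->6, 9->9, 7->7, 3->3
Step 2: d_i = R_x(i) - R_y(i); compute d_i^2.
  (2-2)^2=0, (8-1)^2=49, (5-5)^2=0, (4-4)^2=0, (1-8)^2=49, (6-6)^2=0, (9-9)^2=0, (7-7)^2=0, (3-3)^2=0
sum(d^2) = 98.
Step 3: rho = 1 - 6*98 / (9*(9^2 - 1)) = 1 - 588/720 = 0.183333.
Step 4: Under H0, t = rho * sqrt((n-2)/(1-rho^2)) = 0.4934 ~ t(7).
Step 5: Two-sided p-value from the t-distribution with 7 df = 0.636820.
Step 6: alpha = 0.05. fail to reject H0.

rho = 0.1833, p = 0.636820, fail to reject H0 at alpha = 0.05.


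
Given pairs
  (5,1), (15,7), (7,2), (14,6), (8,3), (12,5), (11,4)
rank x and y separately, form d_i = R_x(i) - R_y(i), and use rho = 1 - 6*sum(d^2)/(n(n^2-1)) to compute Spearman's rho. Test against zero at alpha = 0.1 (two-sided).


Step 1: Rank x and y separately (midranks; no ties here).
rank(x): 5->1, 15->7, 7->2, 14->6, 8->3, 12->5, 11->4
rank(y): 1->1, 7->7, 2->2, 6->6, 3->3, 5->5, 4->4
Step 2: d_i = R_x(i) - R_y(i); compute d_i^2.
  (1-1)^2=0, (7-7)^2=0, (2-2)^2=0, (6-6)^2=0, (3-3)^2=0, (5-5)^2=0, (4-4)^2=0
sum(d^2) = 0.
Step 3: rho = 1 - 6*0 / (7*(7^2 - 1)) = 1 - 0/336 = 1.000000.
Step 5: Two-sided p-value from the t-distribution with 5 df = 0.000000.
Step 6: alpha = 0.1. reject H0.

rho = 1.0000, p = 0.000000, reject H0 at alpha = 0.1.


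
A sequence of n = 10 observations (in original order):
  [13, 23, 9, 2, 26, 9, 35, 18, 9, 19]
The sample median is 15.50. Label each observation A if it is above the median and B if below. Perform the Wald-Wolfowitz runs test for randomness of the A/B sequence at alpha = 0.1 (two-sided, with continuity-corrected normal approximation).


Step 1: Compute median = 15.50; label A = above, B = below.
Labels in order: BABBABAABA  (n_A = 5, n_B = 5)
Step 2: Count runs R = 8.
Step 3: Under H0 (random ordering), E[R] = 2*n_A*n_B/(n_A+n_B) + 1 = 2*5*5/10 + 1 = 6.0000.
        Var[R] = 2*n_A*n_B*(2*n_A*n_B - n_A - n_B) / ((n_A+n_B)^2 * (n_A+n_B-1)) = 2000/900 = 2.2222.
        SD[R] = 1.4907.
Step 4: Continuity-corrected z = (R - 0.5 - E[R]) / SD[R] = (8 - 0.5 - 6.0000) / 1.4907 = 1.0062.
Step 5: Two-sided p-value via normal approximation = 2*(1 - Phi(|z|)) = 0.314305.
Step 6: alpha = 0.1. fail to reject H0.

R = 8, z = 1.0062, p = 0.314305, fail to reject H0.


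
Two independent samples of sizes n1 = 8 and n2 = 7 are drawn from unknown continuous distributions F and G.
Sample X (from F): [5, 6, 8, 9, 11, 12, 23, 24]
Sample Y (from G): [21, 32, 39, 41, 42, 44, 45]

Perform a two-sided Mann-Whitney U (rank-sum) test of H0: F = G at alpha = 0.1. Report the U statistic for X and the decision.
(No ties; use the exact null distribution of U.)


Step 1: Combine and sort all 15 observations; assign midranks.
sorted (value, group): (5,X), (6,X), (8,X), (9,X), (11,X), (12,X), (21,Y), (23,X), (24,X), (32,Y), (39,Y), (41,Y), (42,Y), (44,Y), (45,Y)
ranks: 5->1, 6->2, 8->3, 9->4, 11->5, 12->6, 21->7, 23->8, 24->9, 32->10, 39->11, 41->12, 42->13, 44->14, 45->15
Step 2: Rank sum for X: R1 = 1 + 2 + 3 + 4 + 5 + 6 + 8 + 9 = 38.
Step 3: U_X = R1 - n1(n1+1)/2 = 38 - 8*9/2 = 38 - 36 = 2.
       U_Y = n1*n2 - U_X = 56 - 2 = 54.
Step 4: No ties, so the exact null distribution of U (based on enumerating the C(15,8) = 6435 equally likely rank assignments) gives the two-sided p-value.
Step 5: p-value = 0.001243; compare to alpha = 0.1. reject H0.

U_X = 2, p = 0.001243, reject H0 at alpha = 0.1.


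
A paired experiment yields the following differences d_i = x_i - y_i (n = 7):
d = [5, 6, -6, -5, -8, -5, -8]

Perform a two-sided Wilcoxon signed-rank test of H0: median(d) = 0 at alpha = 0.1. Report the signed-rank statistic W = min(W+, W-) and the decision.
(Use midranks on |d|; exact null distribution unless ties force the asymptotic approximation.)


Step 1: Drop any zero differences (none here) and take |d_i|.
|d| = [5, 6, 6, 5, 8, 5, 8]
Step 2: Midrank |d_i| (ties get averaged ranks).
ranks: |5|->2, |6|->4.5, |6|->4.5, |5|->2, |8|->6.5, |5|->2, |8|->6.5
Step 3: Attach original signs; sum ranks with positive sign and with negative sign.
W+ = 2 + 4.5 = 6.5
W- = 4.5 + 2 + 6.5 + 2 + 6.5 = 21.5
(Check: W+ + W- = 28 should equal n(n+1)/2 = 28.)
Step 4: Test statistic W = min(W+, W-) = 6.5.
Step 5: Ties in |d|, so use the tie-corrected normal approximation.
        E[W] = n(n+1)/4 = 7*8/4 = 14.
        Tie groups: |d|=5 (t=3), |d|=6 (t=2), |d|=8 (t=2); sum(t^3 - t) = 36.
        Var[W] = n(n+1)(2n+1)/24 - sum(t^3-t)/48 = 840/24 - 36/48 = 34.25.
        z = (W - E[W]) / sqrt(Var[W]) = (6.5 - 14) / 5.8523 = -1.2815.
        Two-sided p = 2*Phi(z) = 0.200005.
Step 6: alpha = 0.1. fail to reject H0.

W+ = 6.5, W- = 21.5, W = min = 6.5, p = 0.200005, fail to reject H0.


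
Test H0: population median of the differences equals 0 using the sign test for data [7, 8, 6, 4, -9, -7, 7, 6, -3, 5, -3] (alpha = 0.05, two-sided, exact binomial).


Step 1: Discard zero differences. Original n = 11; n_eff = number of nonzero differences = 11.
Nonzero differences (with sign): +7, +8, +6, +4, -9, -7, +7, +6, -3, +5, -3
Step 2: Count signs: positive = 7, negative = 4.
Step 3: Under H0: P(positive) = 0.5, so the number of positives S ~ Bin(11, 0.5).
Step 4: Two-sided exact p-value = sum of Bin(11,0.5) probabilities at or below the observed probability = 0.548828.
Step 5: alpha = 0.05. fail to reject H0.

n_eff = 11, pos = 7, neg = 4, p = 0.548828, fail to reject H0.


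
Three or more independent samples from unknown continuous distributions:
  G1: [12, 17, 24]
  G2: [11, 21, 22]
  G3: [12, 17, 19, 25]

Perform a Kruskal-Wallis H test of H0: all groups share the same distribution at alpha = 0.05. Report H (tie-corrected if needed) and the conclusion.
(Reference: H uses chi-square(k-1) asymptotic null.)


Step 1: Combine all N = 10 observations and assign midranks.
sorted (value, group, rank): (11,G2,1), (12,G1,2.5), (12,G3,2.5), (17,G1,4.5), (17,G3,4.5), (19,G3,6), (21,G2,7), (22,G2,8), (24,G1,9), (25,G3,10)
Step 2: Sum ranks within each group.
R_1 = 16 (n_1 = 3)
R_2 = 16 (n_2 = 3)
R_3 = 23 (n_3 = 4)
Step 3: H = 12/(N(N+1)) * sum(R_i^2/n_i) - 3(N+1)
     = 12/(10*11) * (16^2/3 + 16^2/3 + 23^2/4) - 3*11
     = 0.109091 * 302.917 - 33
     = 0.045455.
Step 4: Ties present; correction factor C = 1 - 12/(10^3 - 10) = 0.987879. Corrected H = 0.045455 / 0.987879 = 0.046012.
Step 5: Under H0, H ~ chi^2(2); p-value = 0.977256.
Step 6: alpha = 0.05. fail to reject H0.

H = 0.0460, df = 2, p = 0.977256, fail to reject H0.


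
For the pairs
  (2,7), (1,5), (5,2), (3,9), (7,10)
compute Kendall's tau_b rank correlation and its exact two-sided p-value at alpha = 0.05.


Step 1: Enumerate the 10 unordered pairs (i,j) with i<j and classify each by sign(x_j-x_i) * sign(y_j-y_i).
  (1,2):dx=-1,dy=-2->C; (1,3):dx=+3,dy=-5->D; (1,4):dx=+1,dy=+2->C; (1,5):dx=+5,dy=+3->C
  (2,3):dx=+4,dy=-3->D; (2,4):dx=+2,dy=+4->C; (2,5):dx=+6,dy=+5->C; (3,4):dx=-2,dy=+7->D
  (3,5):dx=+2,dy=+8->C; (4,5):dx=+4,dy=+1->C
Step 2: C = 7, D = 3, total pairs = 10.
Step 3: tau = (C - D)/(n(n-1)/2) = (7 - 3)/10 = 0.400000.
Step 4: Exact two-sided p-value (enumerate n! = 120 permutations of y under H0): p = 0.483333.
Step 5: alpha = 0.05. fail to reject H0.

tau_b = 0.4000 (C=7, D=3), p = 0.483333, fail to reject H0.


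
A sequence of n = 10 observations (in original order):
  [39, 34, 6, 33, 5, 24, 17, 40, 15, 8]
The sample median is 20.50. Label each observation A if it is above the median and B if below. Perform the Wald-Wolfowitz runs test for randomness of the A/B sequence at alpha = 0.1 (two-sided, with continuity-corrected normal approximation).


Step 1: Compute median = 20.50; label A = above, B = below.
Labels in order: AABABABABB  (n_A = 5, n_B = 5)
Step 2: Count runs R = 8.
Step 3: Under H0 (random ordering), E[R] = 2*n_A*n_B/(n_A+n_B) + 1 = 2*5*5/10 + 1 = 6.0000.
        Var[R] = 2*n_A*n_B*(2*n_A*n_B - n_A - n_B) / ((n_A+n_B)^2 * (n_A+n_B-1)) = 2000/900 = 2.2222.
        SD[R] = 1.4907.
Step 4: Continuity-corrected z = (R - 0.5 - E[R]) / SD[R] = (8 - 0.5 - 6.0000) / 1.4907 = 1.0062.
Step 5: Two-sided p-value via normal approximation = 2*(1 - Phi(|z|)) = 0.314305.
Step 6: alpha = 0.1. fail to reject H0.

R = 8, z = 1.0062, p = 0.314305, fail to reject H0.


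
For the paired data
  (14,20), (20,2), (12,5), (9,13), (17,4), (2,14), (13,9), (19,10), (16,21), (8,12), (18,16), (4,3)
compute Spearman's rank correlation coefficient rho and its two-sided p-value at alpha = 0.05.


Step 1: Rank x and y separately (midranks; no ties here).
rank(x): 14->7, 20->12, 12->5, 9->4, 17->9, 2->1, 13->6, 19->11, 16->8, 8->3, 18->10, 4->2
rank(y): 20->11, 2->1, 5->4, 13->8, 4->3, 14->9, 9->5, 10->6, 21->12, 12->7, 16->10, 3->2
Step 2: d_i = R_x(i) - R_y(i); compute d_i^2.
  (7-11)^2=16, (12-1)^2=121, (5-4)^2=1, (4-8)^2=16, (9-3)^2=36, (1-9)^2=64, (6-5)^2=1, (11-6)^2=25, (8-12)^2=16, (3-7)^2=16, (10-10)^2=0, (2-2)^2=0
sum(d^2) = 312.
Step 3: rho = 1 - 6*312 / (12*(12^2 - 1)) = 1 - 1872/1716 = -0.090909.
Step 4: Under H0, t = rho * sqrt((n-2)/(1-rho^2)) = -0.2887 ~ t(10).
Step 5: Two-sided p-value from the t-distribution with 10 df = 0.778725.
Step 6: alpha = 0.05. fail to reject H0.

rho = -0.0909, p = 0.778725, fail to reject H0 at alpha = 0.05.


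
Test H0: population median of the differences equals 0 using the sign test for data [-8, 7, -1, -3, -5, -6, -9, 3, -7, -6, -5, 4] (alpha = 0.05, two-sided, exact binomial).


Step 1: Discard zero differences. Original n = 12; n_eff = number of nonzero differences = 12.
Nonzero differences (with sign): -8, +7, -1, -3, -5, -6, -9, +3, -7, -6, -5, +4
Step 2: Count signs: positive = 3, negative = 9.
Step 3: Under H0: P(positive) = 0.5, so the number of positives S ~ Bin(12, 0.5).
Step 4: Two-sided exact p-value = sum of Bin(12,0.5) probabilities at or below the observed probability = 0.145996.
Step 5: alpha = 0.05. fail to reject H0.

n_eff = 12, pos = 3, neg = 9, p = 0.145996, fail to reject H0.


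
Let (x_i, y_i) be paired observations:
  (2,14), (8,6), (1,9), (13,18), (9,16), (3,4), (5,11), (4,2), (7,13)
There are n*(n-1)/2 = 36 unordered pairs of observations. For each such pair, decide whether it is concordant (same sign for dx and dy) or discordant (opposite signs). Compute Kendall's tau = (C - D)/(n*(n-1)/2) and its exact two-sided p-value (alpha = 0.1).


Step 1: Enumerate the 36 unordered pairs (i,j) with i<j and classify each by sign(x_j-x_i) * sign(y_j-y_i).
  (1,2):dx=+6,dy=-8->D; (1,3):dx=-1,dy=-5->C; (1,4):dx=+11,dy=+4->C; (1,5):dx=+7,dy=+2->C
  (1,6):dx=+1,dy=-10->D; (1,7):dx=+3,dy=-3->D; (1,8):dx=+2,dy=-12->D; (1,9):dx=+5,dy=-1->D
  (2,3):dx=-7,dy=+3->D; (2,4):dx=+5,dy=+12->C; (2,5):dx=+1,dy=+10->C; (2,6):dx=-5,dy=-2->C
  (2,7):dx=-3,dy=+5->D; (2,8):dx=-4,dy=-4->C; (2,9):dx=-1,dy=+7->D; (3,4):dx=+12,dy=+9->C
  (3,5):dx=+8,dy=+7->C; (3,6):dx=+2,dy=-5->D; (3,7):dx=+4,dy=+2->C; (3,8):dx=+3,dy=-7->D
  (3,9):dx=+6,dy=+4->C; (4,5):dx=-4,dy=-2->C; (4,6):dx=-10,dy=-14->C; (4,7):dx=-8,dy=-7->C
  (4,8):dx=-9,dy=-16->C; (4,9):dx=-6,dy=-5->C; (5,6):dx=-6,dy=-12->C; (5,7):dx=-4,dy=-5->C
  (5,8):dx=-5,dy=-14->C; (5,9):dx=-2,dy=-3->C; (6,7):dx=+2,dy=+7->C; (6,8):dx=+1,dy=-2->D
  (6,9):dx=+4,dy=+9->C; (7,8):dx=-1,dy=-9->C; (7,9):dx=+2,dy=+2->C; (8,9):dx=+3,dy=+11->C
Step 2: C = 25, D = 11, total pairs = 36.
Step 3: tau = (C - D)/(n(n-1)/2) = (25 - 11)/36 = 0.388889.
Step 4: Exact two-sided p-value (enumerate n! = 362880 permutations of y under H0): p = 0.180181.
Step 5: alpha = 0.1. fail to reject H0.

tau_b = 0.3889 (C=25, D=11), p = 0.180181, fail to reject H0.
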